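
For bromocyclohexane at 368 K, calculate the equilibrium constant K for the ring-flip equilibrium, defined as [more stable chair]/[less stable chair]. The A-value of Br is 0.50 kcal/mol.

K ≈ 1.98

One chair has the bromo group axial (E = 0.50 kcal/mol) and the other has it equatorial (E = 0).
ΔG = 0.50 kcal/mol between the two chairs.
K = exp(ΔG/RT) with R = 1.987×10⁻³ kcal mol⁻¹ K⁻¹ and T = 368 K gives K ≈ 1.98.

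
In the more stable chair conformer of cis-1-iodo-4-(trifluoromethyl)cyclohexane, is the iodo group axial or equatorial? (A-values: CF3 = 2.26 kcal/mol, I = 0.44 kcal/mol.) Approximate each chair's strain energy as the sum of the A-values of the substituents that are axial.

axial

C1 and C4 have opposite parity, so for the cis isomer the two substituents are one axial and one equatorial in each chair.
Chair I (trifluoromethyl axial, iodo equatorial): E = 2.26 kcal/mol.
Chair II (trifluoromethyl equatorial, iodo axial): E = 0.44 kcal/mol.
Chair II is the more stable (lower-energy) conformer, and in that chair the iodo group is axial.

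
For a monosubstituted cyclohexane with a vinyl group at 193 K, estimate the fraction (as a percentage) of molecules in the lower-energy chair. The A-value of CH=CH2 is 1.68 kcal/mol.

98.8%

One chair has the vinyl group axial (E = 1.68 kcal/mol) and the other has it equatorial (E = 0).
ΔG = 1.68 kcal/mol between the two chairs.
K = exp(ΔG/RT) with R = 1.987×10⁻³ kcal mol⁻¹ K⁻¹ and T = 193 K gives K ≈ 79.9.
Fraction in the lower-energy chair = K/(K+1) = 98.8%.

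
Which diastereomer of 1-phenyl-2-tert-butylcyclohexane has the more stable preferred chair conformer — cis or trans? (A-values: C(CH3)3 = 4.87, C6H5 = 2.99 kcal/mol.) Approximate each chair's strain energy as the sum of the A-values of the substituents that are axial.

trans

At 1,2 positions (parity opposite): cis → (a,e or e,a); trans → (e,e or a,a).
Best chair for cis: E = 2.99 kcal/mol; best chair for trans: E = 0.00 kcal/mol.
The trans isomer is lower by 2.99 kcal/mol.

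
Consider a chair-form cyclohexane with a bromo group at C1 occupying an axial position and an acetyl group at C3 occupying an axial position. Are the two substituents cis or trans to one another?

C1 and C3 have the same parity, so their axial bonds point in the same direction.
With same-parity carbons, two substituents on the same face are both axial or both equatorial; opposite faces give one of each.
Here the groups are axial/axial → same face → cis.

cis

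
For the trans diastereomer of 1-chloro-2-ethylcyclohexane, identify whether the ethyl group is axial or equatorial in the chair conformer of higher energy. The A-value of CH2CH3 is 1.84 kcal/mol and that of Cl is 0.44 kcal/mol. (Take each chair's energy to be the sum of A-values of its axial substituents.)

C1 and C2 have opposite parity, so for the trans isomer the two substituents are e,e in one chair and a,a in the other.
Chair I (ethyl axial, chloro axial): E = 2.28 kcal/mol.
Chair II (ethyl equatorial, chloro equatorial): E = 0.00 kcal/mol.
Chair I is the less stable (higher-energy) conformer, and in that chair the ethyl group is axial.

axial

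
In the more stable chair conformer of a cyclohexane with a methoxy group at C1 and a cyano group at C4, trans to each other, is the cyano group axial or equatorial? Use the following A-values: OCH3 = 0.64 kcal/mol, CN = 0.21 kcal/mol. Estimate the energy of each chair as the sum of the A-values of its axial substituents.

C1 and C4 have opposite parity, so for the trans isomer the two substituents are e,e in one chair and a,a in the other.
Chair I (methoxy axial, cyano axial): E = 0.85 kcal/mol.
Chair II (methoxy equatorial, cyano equatorial): E = 0.00 kcal/mol.
Chair II is the more stable (lower-energy) conformer, and in that chair the cyano group is equatorial.

equatorial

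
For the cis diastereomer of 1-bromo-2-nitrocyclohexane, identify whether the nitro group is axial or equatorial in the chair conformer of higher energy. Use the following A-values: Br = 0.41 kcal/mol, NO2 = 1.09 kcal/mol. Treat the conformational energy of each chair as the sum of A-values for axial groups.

axial

C1 and C2 have opposite parity, so for the cis isomer the two substituents are one axial and one equatorial in each chair.
Chair I (bromo axial, nitro equatorial): E = 0.41 kcal/mol.
Chair II (bromo equatorial, nitro axial): E = 1.09 kcal/mol.
Chair II is the less stable (higher-energy) conformer, and in that chair the nitro group is axial.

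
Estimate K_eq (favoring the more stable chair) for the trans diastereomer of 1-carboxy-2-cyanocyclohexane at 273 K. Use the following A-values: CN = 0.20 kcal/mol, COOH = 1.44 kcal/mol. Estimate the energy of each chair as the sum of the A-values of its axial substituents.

C1 and C2 have opposite parity, so for the trans isomer the two substituents are e,e in one chair and a,a in the other.
Chair I (cyano axial, carboxyl axial): E = 1.64 kcal/mol; chair II (cyano equatorial, carboxyl equatorial): E = 0.00 kcal/mol.
ΔG = 1.64 kcal/mol between the two chairs.
K = exp(ΔG/RT) with R = 1.987×10⁻³ kcal mol⁻¹ K⁻¹ and T = 273 K gives K ≈ 20.6.

K ≈ 20.6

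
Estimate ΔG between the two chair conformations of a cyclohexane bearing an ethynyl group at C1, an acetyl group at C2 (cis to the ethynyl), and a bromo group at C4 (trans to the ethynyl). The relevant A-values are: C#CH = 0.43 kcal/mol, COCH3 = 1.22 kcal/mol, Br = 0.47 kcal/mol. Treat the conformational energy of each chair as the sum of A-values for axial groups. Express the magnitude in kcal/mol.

Chair I (ethynyl axial, acetyl equatorial, bromo axial): E = 0.90 kcal/mol.
Chair II (ethynyl equatorial, acetyl axial, bromo equatorial): E = 1.22 kcal/mol.
ΔE = 1.22 − 0.90 = 0.32 kcal/mol; chair I is more stable.

0.32 kcal/mol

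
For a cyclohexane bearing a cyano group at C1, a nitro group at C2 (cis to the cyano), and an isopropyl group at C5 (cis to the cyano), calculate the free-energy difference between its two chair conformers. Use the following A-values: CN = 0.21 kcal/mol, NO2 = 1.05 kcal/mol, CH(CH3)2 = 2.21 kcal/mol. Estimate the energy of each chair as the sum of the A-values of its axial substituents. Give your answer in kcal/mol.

1.37 kcal/mol

Chair I (cyano axial, nitro equatorial, isopropyl axial): E = 2.42 kcal/mol.
Chair II (cyano equatorial, nitro axial, isopropyl equatorial): E = 1.05 kcal/mol.
ΔE = 2.42 − 1.05 = 1.37 kcal/mol; chair II is more stable.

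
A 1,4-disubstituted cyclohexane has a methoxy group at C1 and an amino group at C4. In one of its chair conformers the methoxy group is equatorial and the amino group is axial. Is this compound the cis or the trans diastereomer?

cis

C1 and C4 have opposite parity, so their axial bonds point in opposite directions.
With opposite-parity carbons, two substituents on the same face are one axial and one equatorial; opposite faces give both axial or both equatorial.
Here the groups are equatorial/axial → same face → cis.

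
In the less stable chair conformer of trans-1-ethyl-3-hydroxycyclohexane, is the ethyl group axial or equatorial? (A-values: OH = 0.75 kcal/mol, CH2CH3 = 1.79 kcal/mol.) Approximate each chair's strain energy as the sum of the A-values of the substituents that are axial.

axial

C1 and C3 have the same parity, so for the trans isomer the two substituents are one axial and one equatorial in each chair.
Chair I (hydroxyl axial, ethyl equatorial): E = 0.75 kcal/mol.
Chair II (hydroxyl equatorial, ethyl axial): E = 1.79 kcal/mol.
Chair II is the less stable (higher-energy) conformer, and in that chair the ethyl group is axial.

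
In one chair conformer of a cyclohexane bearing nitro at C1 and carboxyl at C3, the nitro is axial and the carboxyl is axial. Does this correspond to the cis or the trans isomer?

C1 and C3 have the same parity, so their axial bonds point in the same direction.
With same-parity carbons, two substituents on the same face are both axial or both equatorial; opposite faces give one of each.
Here the groups are axial/axial → same face → cis.

cis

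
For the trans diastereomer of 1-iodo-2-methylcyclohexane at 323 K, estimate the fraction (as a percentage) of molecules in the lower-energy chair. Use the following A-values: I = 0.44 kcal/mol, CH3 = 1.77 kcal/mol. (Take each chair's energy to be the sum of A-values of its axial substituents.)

96.9%

C1 and C2 have opposite parity, so for the trans isomer the two substituents are e,e in one chair and a,a in the other.
Chair I (iodo axial, methyl axial): E = 2.21 kcal/mol; chair II (iodo equatorial, methyl equatorial): E = 0.00 kcal/mol.
ΔG = 2.21 kcal/mol between the two chairs.
K = exp(ΔG/RT) with R = 1.987×10⁻³ kcal mol⁻¹ K⁻¹ and T = 323 K gives K ≈ 31.3.
Fraction in the lower-energy chair = K/(K+1) = 96.9%.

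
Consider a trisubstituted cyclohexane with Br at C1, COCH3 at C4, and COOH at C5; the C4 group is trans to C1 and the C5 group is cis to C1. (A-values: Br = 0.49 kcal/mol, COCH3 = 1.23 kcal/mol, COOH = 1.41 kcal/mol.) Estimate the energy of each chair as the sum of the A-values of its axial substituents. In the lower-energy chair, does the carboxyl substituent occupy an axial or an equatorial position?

Chair I (bromo axial, acetyl axial, carboxyl axial): E = 3.13 kcal/mol.
Chair II (bromo equatorial, acetyl equatorial, carboxyl equatorial): E = 0.00 kcal/mol.
Chair II is the more stable (lower-energy) conformer, and in that chair the carboxyl group is equatorial.

equatorial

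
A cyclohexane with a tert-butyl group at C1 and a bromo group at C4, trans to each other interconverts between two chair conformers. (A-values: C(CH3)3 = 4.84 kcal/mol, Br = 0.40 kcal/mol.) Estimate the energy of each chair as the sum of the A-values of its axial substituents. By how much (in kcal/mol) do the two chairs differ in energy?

5.24 kcal/mol

C1 and C4 have opposite parity, so for the trans isomer the two substituents are e,e in one chair and a,a in the other.
Chair I (tert-butyl axial, bromo axial): E = 5.24 kcal/mol.
Chair II (tert-butyl equatorial, bromo equatorial): E = 0.00 kcal/mol.
ΔE = 5.24 − 0.00 = 5.24 kcal/mol; chair II is more stable.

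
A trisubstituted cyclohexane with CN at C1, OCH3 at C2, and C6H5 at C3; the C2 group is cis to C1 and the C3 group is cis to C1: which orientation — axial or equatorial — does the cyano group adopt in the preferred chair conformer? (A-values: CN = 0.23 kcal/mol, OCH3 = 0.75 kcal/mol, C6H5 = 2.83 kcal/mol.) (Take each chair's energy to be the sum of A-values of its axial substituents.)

equatorial

Chair I (cyano axial, methoxy equatorial, phenyl axial): E = 3.06 kcal/mol.
Chair II (cyano equatorial, methoxy axial, phenyl equatorial): E = 0.75 kcal/mol.
Chair II is the more stable (lower-energy) conformer, and in that chair the cyano group is equatorial.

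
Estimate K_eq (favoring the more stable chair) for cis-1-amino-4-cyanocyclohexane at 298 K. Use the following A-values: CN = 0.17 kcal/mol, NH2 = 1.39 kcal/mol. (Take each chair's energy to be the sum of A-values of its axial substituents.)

K ≈ 7.85

C1 and C4 have opposite parity, so for the cis isomer the two substituents are one axial and one equatorial in each chair.
Chair I (cyano axial, amino equatorial): E = 0.17 kcal/mol; chair II (cyano equatorial, amino axial): E = 1.39 kcal/mol.
ΔG = 1.22 kcal/mol between the two chairs.
K = exp(ΔG/RT) with R = 1.987×10⁻³ kcal mol⁻¹ K⁻¹ and T = 298 K gives K ≈ 7.85.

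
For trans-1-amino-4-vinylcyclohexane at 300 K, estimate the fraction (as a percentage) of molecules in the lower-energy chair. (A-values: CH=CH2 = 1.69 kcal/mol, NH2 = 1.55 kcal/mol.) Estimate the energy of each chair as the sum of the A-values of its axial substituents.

C1 and C4 have opposite parity, so for the trans isomer the two substituents are e,e in one chair and a,a in the other.
Chair I (vinyl axial, amino axial): E = 3.24 kcal/mol; chair II (vinyl equatorial, amino equatorial): E = 0.00 kcal/mol.
ΔG = 3.24 kcal/mol between the two chairs.
K = exp(ΔG/RT) with R = 1.987×10⁻³ kcal mol⁻¹ K⁻¹ and T = 300 K gives K ≈ 229.
Fraction in the lower-energy chair = K/(K+1) = 99.6%.

99.6%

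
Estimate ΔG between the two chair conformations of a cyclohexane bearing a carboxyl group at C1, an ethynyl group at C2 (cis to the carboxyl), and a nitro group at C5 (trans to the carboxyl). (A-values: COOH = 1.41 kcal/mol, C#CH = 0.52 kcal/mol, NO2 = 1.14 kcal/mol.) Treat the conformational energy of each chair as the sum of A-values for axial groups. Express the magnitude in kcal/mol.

Chair I (carboxyl axial, ethynyl equatorial, nitro equatorial): E = 1.41 kcal/mol.
Chair II (carboxyl equatorial, ethynyl axial, nitro axial): E = 1.66 kcal/mol.
ΔE = 1.66 − 1.41 = 0.25 kcal/mol; chair I is more stable.

0.25 kcal/mol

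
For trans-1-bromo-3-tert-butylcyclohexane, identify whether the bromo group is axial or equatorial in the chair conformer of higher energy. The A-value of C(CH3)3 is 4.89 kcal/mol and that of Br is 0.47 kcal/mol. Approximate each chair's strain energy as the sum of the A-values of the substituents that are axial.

equatorial

C1 and C3 have the same parity, so for the trans isomer the two substituents are one axial and one equatorial in each chair.
Chair I (tert-butyl axial, bromo equatorial): E = 4.89 kcal/mol.
Chair II (tert-butyl equatorial, bromo axial): E = 0.47 kcal/mol.
Chair I is the less stable (higher-energy) conformer, and in that chair the bromo group is equatorial.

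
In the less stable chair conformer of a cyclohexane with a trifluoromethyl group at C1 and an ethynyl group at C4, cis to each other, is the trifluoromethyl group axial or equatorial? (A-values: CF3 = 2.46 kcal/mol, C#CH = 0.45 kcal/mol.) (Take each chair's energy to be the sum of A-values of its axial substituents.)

C1 and C4 have opposite parity, so for the cis isomer the two substituents are one axial and one equatorial in each chair.
Chair I (trifluoromethyl axial, ethynyl equatorial): E = 2.46 kcal/mol.
Chair II (trifluoromethyl equatorial, ethynyl axial): E = 0.45 kcal/mol.
Chair I is the less stable (higher-energy) conformer, and in that chair the trifluoromethyl group is axial.

axial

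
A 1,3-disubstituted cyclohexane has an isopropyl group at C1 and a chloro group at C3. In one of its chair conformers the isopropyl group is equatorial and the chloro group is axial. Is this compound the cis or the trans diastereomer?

trans

C1 and C3 have the same parity, so their axial bonds point in the same direction.
With same-parity carbons, two substituents on the same face are both axial or both equatorial; opposite faces give one of each.
Here the groups are equatorial/axial → opposite face → trans.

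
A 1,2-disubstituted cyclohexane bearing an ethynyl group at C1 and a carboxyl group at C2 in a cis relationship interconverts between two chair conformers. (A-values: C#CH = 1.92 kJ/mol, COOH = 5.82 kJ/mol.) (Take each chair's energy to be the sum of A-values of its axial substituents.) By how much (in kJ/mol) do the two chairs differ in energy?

3.90 kJ/mol

C1 and C2 have opposite parity, so for the cis isomer the two substituents are one axial and one equatorial in each chair.
Chair I (ethynyl axial, carboxyl equatorial): E = 1.92 kJ/mol.
Chair II (ethynyl equatorial, carboxyl axial): E = 5.82 kJ/mol.
ΔE = 5.82 − 1.92 = 3.90 kJ/mol; chair I is more stable.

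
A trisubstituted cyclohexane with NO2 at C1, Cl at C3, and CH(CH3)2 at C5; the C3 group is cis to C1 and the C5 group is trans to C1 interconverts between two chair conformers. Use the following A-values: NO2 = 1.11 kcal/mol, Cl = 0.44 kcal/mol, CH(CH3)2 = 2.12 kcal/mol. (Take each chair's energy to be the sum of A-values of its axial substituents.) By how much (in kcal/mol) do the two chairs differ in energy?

Chair I (nitro axial, chloro axial, isopropyl equatorial): E = 1.55 kcal/mol.
Chair II (nitro equatorial, chloro equatorial, isopropyl axial): E = 2.12 kcal/mol.
ΔE = 2.12 − 1.55 = 0.57 kcal/mol; chair I is more stable.

0.57 kcal/mol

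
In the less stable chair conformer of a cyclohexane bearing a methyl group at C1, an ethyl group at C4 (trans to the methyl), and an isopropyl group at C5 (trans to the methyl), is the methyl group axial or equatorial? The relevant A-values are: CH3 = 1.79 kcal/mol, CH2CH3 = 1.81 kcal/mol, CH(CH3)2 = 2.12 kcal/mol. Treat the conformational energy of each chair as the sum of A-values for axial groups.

Chair I (methyl axial, ethyl axial, isopropyl equatorial): E = 3.60 kcal/mol.
Chair II (methyl equatorial, ethyl equatorial, isopropyl axial): E = 2.12 kcal/mol.
Chair I is the less stable (higher-energy) conformer, and in that chair the methyl group is axial.

axial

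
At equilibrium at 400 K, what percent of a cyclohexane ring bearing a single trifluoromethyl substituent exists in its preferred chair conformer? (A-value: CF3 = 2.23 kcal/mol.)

One chair has the trifluoromethyl group axial (E = 2.23 kcal/mol) and the other has it equatorial (E = 0).
ΔG = 2.23 kcal/mol between the two chairs.
K = exp(ΔG/RT) with R = 1.987×10⁻³ kcal mol⁻¹ K⁻¹ and T = 400 K gives K ≈ 16.5.
Fraction in the lower-energy chair = K/(K+1) = 94.3%.

94.3%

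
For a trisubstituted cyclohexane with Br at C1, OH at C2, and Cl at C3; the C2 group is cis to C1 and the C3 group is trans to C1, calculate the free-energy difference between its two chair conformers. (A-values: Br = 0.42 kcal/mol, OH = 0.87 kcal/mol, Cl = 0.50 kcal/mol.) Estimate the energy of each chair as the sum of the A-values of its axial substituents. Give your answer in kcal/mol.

Chair I (bromo axial, hydroxyl equatorial, chloro equatorial): E = 0.42 kcal/mol.
Chair II (bromo equatorial, hydroxyl axial, chloro axial): E = 1.37 kcal/mol.
ΔE = 1.37 − 0.42 = 0.95 kcal/mol; chair I is more stable.

0.95 kcal/mol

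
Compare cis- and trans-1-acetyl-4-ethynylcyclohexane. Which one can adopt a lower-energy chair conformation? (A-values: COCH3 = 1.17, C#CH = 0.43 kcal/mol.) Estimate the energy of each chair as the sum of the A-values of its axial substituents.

trans

At 1,4 positions (parity opposite): cis → (a,e or e,a); trans → (e,e or a,a).
Best chair for cis: E = 0.43 kcal/mol; best chair for trans: E = 0.00 kcal/mol.
The trans isomer is lower by 0.43 kcal/mol.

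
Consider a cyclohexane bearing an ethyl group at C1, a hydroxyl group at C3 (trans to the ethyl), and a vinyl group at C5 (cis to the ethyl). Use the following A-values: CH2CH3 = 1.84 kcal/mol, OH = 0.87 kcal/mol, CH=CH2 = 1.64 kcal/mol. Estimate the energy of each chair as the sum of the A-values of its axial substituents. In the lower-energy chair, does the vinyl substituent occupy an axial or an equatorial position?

Chair I (ethyl axial, hydroxyl equatorial, vinyl axial): E = 3.48 kcal/mol.
Chair II (ethyl equatorial, hydroxyl axial, vinyl equatorial): E = 0.87 kcal/mol.
Chair II is the more stable (lower-energy) conformer, and in that chair the vinyl group is equatorial.

equatorial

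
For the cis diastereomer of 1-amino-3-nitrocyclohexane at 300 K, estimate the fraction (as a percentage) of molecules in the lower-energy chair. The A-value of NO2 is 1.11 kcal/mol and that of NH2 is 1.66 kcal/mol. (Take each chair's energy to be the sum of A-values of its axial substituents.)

C1 and C3 have the same parity, so for the cis isomer the two substituents are e,e in one chair and a,a in the other.
Chair I (nitro axial, amino axial): E = 2.77 kcal/mol; chair II (nitro equatorial, amino equatorial): E = 0.00 kcal/mol.
ΔG = 2.77 kcal/mol between the two chairs.
K = exp(ΔG/RT) with R = 1.987×10⁻³ kcal mol⁻¹ K⁻¹ and T = 300 K gives K ≈ 104.
Fraction in the lower-energy chair = K/(K+1) = 99.0%.

99.0%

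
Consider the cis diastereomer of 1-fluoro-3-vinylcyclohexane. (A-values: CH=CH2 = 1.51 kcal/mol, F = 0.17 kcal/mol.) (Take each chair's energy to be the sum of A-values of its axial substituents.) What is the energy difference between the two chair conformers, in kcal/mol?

C1 and C3 have the same parity, so for the cis isomer the two substituents are e,e in one chair and a,a in the other.
Chair I (vinyl axial, fluoro axial): E = 1.68 kcal/mol.
Chair II (vinyl equatorial, fluoro equatorial): E = 0.00 kcal/mol.
ΔE = 1.68 − 0.00 = 1.68 kcal/mol; chair II is more stable.

1.68 kcal/mol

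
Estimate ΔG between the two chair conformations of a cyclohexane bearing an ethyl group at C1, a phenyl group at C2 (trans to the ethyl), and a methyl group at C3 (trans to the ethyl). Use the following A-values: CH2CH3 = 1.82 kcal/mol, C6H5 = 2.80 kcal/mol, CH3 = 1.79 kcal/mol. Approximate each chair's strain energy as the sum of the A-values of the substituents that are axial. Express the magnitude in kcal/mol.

Chair I (ethyl axial, phenyl axial, methyl equatorial): E = 4.62 kcal/mol.
Chair II (ethyl equatorial, phenyl equatorial, methyl axial): E = 1.79 kcal/mol.
ΔE = 4.62 − 1.79 = 2.83 kcal/mol; chair II is more stable.

2.83 kcal/mol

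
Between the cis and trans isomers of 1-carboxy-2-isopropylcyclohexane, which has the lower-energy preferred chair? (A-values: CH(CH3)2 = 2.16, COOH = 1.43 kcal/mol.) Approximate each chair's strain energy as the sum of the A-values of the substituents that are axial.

trans

At 1,2 positions (parity opposite): cis → (a,e or e,a); trans → (e,e or a,a).
Best chair for cis: E = 1.43 kcal/mol; best chair for trans: E = 0.00 kcal/mol.
The trans isomer is lower by 1.43 kcal/mol.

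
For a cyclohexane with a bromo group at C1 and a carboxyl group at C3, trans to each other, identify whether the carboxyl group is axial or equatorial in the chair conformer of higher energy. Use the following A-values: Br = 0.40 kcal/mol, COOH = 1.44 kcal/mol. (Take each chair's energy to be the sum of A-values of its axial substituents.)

axial

C1 and C3 have the same parity, so for the trans isomer the two substituents are one axial and one equatorial in each chair.
Chair I (bromo axial, carboxyl equatorial): E = 0.40 kcal/mol.
Chair II (bromo equatorial, carboxyl axial): E = 1.44 kcal/mol.
Chair II is the less stable (higher-energy) conformer, and in that chair the carboxyl group is axial.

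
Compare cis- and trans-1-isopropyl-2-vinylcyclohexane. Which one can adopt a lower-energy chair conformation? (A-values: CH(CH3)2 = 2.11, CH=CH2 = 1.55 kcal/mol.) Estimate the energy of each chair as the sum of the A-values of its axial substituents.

At 1,2 positions (parity opposite): cis → (a,e or e,a); trans → (e,e or a,a).
Best chair for cis: E = 1.55 kcal/mol; best chair for trans: E = 0.00 kcal/mol.
The trans isomer is lower by 1.55 kcal/mol.

trans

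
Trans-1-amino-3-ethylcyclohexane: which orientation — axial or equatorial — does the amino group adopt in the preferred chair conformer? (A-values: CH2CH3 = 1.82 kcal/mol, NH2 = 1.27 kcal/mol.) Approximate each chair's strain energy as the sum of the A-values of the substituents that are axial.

axial

C1 and C3 have the same parity, so for the trans isomer the two substituents are one axial and one equatorial in each chair.
Chair I (ethyl axial, amino equatorial): E = 1.82 kcal/mol.
Chair II (ethyl equatorial, amino axial): E = 1.27 kcal/mol.
Chair II is the more stable (lower-energy) conformer, and in that chair the amino group is axial.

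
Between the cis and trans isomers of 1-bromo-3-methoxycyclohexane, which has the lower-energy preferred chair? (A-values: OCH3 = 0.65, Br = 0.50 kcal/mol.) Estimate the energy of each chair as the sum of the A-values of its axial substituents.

cis

At 1,3 positions (parity same): cis → (e,e or a,a); trans → (a,e or e,a).
Best chair for cis: E = 0.00 kcal/mol; best chair for trans: E = 0.50 kcal/mol.
The cis isomer is lower by 0.50 kcal/mol.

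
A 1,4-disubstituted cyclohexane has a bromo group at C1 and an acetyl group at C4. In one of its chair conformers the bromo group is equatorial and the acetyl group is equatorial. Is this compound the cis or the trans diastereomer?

C1 and C4 have opposite parity, so their axial bonds point in opposite directions.
With opposite-parity carbons, two substituents on the same face are one axial and one equatorial; opposite faces give both axial or both equatorial.
Here the groups are equatorial/equatorial → opposite face → trans.

trans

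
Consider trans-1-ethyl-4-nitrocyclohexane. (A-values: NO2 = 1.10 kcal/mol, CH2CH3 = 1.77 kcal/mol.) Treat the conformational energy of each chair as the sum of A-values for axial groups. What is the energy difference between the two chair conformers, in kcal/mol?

C1 and C4 have opposite parity, so for the trans isomer the two substituents are e,e in one chair and a,a in the other.
Chair I (nitro axial, ethyl axial): E = 2.87 kcal/mol.
Chair II (nitro equatorial, ethyl equatorial): E = 0.00 kcal/mol.
ΔE = 2.87 − 0.00 = 2.87 kcal/mol; chair II is more stable.

2.87 kcal/mol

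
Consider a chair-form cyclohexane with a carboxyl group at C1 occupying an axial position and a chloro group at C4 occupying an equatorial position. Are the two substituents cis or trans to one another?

cis

C1 and C4 have opposite parity, so their axial bonds point in opposite directions.
With opposite-parity carbons, two substituents on the same face are one axial and one equatorial; opposite faces give both axial or both equatorial.
Here the groups are axial/equatorial → same face → cis.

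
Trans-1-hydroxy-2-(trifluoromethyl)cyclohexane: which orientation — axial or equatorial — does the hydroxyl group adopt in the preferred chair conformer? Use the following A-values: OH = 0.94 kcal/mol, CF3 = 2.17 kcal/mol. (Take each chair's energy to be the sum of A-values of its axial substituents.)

C1 and C2 have opposite parity, so for the trans isomer the two substituents are e,e in one chair and a,a in the other.
Chair I (hydroxyl axial, trifluoromethyl axial): E = 3.11 kcal/mol.
Chair II (hydroxyl equatorial, trifluoromethyl equatorial): E = 0.00 kcal/mol.
Chair II is the more stable (lower-energy) conformer, and in that chair the hydroxyl group is equatorial.

equatorial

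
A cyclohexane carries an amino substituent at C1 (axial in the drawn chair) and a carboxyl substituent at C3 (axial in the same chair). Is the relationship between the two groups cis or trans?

C1 and C3 have the same parity, so their axial bonds point in the same direction.
With same-parity carbons, two substituents on the same face are both axial or both equatorial; opposite faces give one of each.
Here the groups are axial/axial → same face → cis.

cis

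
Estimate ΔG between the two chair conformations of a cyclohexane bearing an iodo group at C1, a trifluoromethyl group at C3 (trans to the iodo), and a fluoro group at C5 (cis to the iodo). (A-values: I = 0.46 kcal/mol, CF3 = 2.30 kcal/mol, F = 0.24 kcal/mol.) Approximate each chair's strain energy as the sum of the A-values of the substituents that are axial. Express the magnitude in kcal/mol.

1.60 kcal/mol

Chair I (iodo axial, trifluoromethyl equatorial, fluoro axial): E = 0.70 kcal/mol.
Chair II (iodo equatorial, trifluoromethyl axial, fluoro equatorial): E = 2.30 kcal/mol.
ΔE = 2.30 − 0.70 = 1.60 kcal/mol; chair I is more stable.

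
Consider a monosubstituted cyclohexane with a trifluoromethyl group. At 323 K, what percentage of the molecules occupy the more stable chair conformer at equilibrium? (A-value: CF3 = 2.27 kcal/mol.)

97.2%

One chair has the trifluoromethyl group axial (E = 2.27 kcal/mol) and the other has it equatorial (E = 0).
ΔG = 2.27 kcal/mol between the two chairs.
K = exp(ΔG/RT) with R = 1.987×10⁻³ kcal mol⁻¹ K⁻¹ and T = 323 K gives K ≈ 34.4.
Fraction in the lower-energy chair = K/(K+1) = 97.2%.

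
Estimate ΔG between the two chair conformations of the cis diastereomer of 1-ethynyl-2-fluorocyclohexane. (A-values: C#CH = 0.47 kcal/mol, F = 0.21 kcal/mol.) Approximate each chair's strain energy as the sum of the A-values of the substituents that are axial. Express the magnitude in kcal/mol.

C1 and C2 have opposite parity, so for the cis isomer the two substituents are one axial and one equatorial in each chair.
Chair I (ethynyl axial, fluoro equatorial): E = 0.47 kcal/mol.
Chair II (ethynyl equatorial, fluoro axial): E = 0.21 kcal/mol.
ΔE = 0.47 − 0.21 = 0.26 kcal/mol; chair II is more stable.

0.26 kcal/mol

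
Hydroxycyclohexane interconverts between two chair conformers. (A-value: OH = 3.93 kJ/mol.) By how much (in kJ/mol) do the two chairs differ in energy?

3.93 kJ/mol

A monosubstituted cyclohexane has one chair with the hydroxyl group axial (E = A = 3.93 kJ/mol) and one with it equatorial (E = 0).
ΔE = 3.93 − 0 = 3.93 kJ/mol.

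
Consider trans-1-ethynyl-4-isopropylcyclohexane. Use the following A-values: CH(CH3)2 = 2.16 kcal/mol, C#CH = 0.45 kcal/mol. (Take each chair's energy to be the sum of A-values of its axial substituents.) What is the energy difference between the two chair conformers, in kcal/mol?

C1 and C4 have opposite parity, so for the trans isomer the two substituents are e,e in one chair and a,a in the other.
Chair I (isopropyl axial, ethynyl axial): E = 2.61 kcal/mol.
Chair II (isopropyl equatorial, ethynyl equatorial): E = 0.00 kcal/mol.
ΔE = 2.61 − 0.00 = 2.61 kcal/mol; chair II is more stable.

2.61 kcal/mol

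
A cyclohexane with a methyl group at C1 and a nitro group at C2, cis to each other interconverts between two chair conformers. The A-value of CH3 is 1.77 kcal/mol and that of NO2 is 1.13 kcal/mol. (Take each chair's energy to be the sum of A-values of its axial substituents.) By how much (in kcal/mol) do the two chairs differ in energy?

C1 and C2 have opposite parity, so for the cis isomer the two substituents are one axial and one equatorial in each chair.
Chair I (methyl axial, nitro equatorial): E = 1.77 kcal/mol.
Chair II (methyl equatorial, nitro axial): E = 1.13 kcal/mol.
ΔE = 1.77 − 1.13 = 0.64 kcal/mol; chair II is more stable.

0.64 kcal/mol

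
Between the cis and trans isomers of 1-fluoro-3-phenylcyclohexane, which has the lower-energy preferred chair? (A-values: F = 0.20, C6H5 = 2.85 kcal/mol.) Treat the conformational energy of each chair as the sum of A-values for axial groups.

cis

At 1,3 positions (parity same): cis → (e,e or a,a); trans → (a,e or e,a).
Best chair for cis: E = 0.00 kcal/mol; best chair for trans: E = 0.20 kcal/mol.
The cis isomer is lower by 0.20 kcal/mol.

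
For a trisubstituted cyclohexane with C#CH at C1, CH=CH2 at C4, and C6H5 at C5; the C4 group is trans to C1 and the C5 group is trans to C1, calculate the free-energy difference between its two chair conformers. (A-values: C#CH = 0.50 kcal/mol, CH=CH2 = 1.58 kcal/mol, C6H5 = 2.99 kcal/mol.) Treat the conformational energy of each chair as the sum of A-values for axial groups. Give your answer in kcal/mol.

0.91 kcal/mol

Chair I (ethynyl axial, vinyl axial, phenyl equatorial): E = 2.08 kcal/mol.
Chair II (ethynyl equatorial, vinyl equatorial, phenyl axial): E = 2.99 kcal/mol.
ΔE = 2.99 − 2.08 = 0.91 kcal/mol; chair I is more stable.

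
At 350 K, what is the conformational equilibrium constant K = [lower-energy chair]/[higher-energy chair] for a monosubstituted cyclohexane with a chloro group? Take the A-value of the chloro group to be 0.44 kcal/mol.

One chair has the chloro group axial (E = 0.44 kcal/mol) and the other has it equatorial (E = 0).
ΔG = 0.44 kcal/mol between the two chairs.
K = exp(ΔG/RT) with R = 1.987×10⁻³ kcal mol⁻¹ K⁻¹ and T = 350 K gives K ≈ 1.88.

K ≈ 1.88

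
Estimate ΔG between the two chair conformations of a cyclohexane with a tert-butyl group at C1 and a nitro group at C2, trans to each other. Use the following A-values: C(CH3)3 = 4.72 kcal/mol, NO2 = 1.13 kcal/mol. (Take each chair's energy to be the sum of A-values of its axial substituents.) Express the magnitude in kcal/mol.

C1 and C2 have opposite parity, so for the trans isomer the two substituents are e,e in one chair and a,a in the other.
Chair I (tert-butyl axial, nitro axial): E = 5.85 kcal/mol.
Chair II (tert-butyl equatorial, nitro equatorial): E = 0.00 kcal/mol.
ΔE = 5.85 − 0.00 = 5.85 kcal/mol; chair II is more stable.

5.85 kcal/mol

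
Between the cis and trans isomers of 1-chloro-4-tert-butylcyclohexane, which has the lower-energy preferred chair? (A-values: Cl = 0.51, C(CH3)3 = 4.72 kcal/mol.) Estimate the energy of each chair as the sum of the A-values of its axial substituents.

At 1,4 positions (parity opposite): cis → (a,e or e,a); trans → (e,e or a,a).
Best chair for cis: E = 0.51 kcal/mol; best chair for trans: E = 0.00 kcal/mol.
The trans isomer is lower by 0.51 kcal/mol.

trans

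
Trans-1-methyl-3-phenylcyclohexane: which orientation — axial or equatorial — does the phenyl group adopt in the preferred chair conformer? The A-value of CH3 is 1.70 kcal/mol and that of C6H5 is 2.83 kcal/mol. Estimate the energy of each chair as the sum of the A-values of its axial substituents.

equatorial

C1 and C3 have the same parity, so for the trans isomer the two substituents are one axial and one equatorial in each chair.
Chair I (methyl axial, phenyl equatorial): E = 1.70 kcal/mol.
Chair II (methyl equatorial, phenyl axial): E = 2.83 kcal/mol.
Chair I is the more stable (lower-energy) conformer, and in that chair the phenyl group is equatorial.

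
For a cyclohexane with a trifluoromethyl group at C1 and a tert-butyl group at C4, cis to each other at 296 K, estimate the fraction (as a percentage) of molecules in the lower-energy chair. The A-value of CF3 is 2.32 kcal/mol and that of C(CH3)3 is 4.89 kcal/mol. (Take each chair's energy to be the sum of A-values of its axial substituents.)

C1 and C4 have opposite parity, so for the cis isomer the two substituents are one axial and one equatorial in each chair.
Chair I (trifluoromethyl axial, tert-butyl equatorial): E = 2.32 kcal/mol; chair II (trifluoromethyl equatorial, tert-butyl axial): E = 4.89 kcal/mol.
ΔG = 2.57 kcal/mol between the two chairs.
K = exp(ΔG/RT) with R = 1.987×10⁻³ kcal mol⁻¹ K⁻¹ and T = 296 K gives K ≈ 79.
Fraction in the lower-energy chair = K/(K+1) = 98.8%.

98.8%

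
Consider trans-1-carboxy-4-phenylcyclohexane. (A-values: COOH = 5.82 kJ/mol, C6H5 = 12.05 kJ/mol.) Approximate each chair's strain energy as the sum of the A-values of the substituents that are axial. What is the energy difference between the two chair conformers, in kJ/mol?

17.87 kJ/mol

C1 and C4 have opposite parity, so for the trans isomer the two substituents are e,e in one chair and a,a in the other.
Chair I (carboxyl axial, phenyl axial): E = 17.87 kJ/mol.
Chair II (carboxyl equatorial, phenyl equatorial): E = 0.00 kJ/mol.
ΔE = 17.87 − 0.00 = 17.87 kJ/mol; chair II is more stable.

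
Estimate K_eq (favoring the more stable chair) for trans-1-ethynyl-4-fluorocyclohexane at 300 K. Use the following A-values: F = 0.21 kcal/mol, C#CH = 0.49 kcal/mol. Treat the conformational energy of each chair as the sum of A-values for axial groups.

K ≈ 3.24

C1 and C4 have opposite parity, so for the trans isomer the two substituents are e,e in one chair and a,a in the other.
Chair I (fluoro axial, ethynyl axial): E = 0.70 kcal/mol; chair II (fluoro equatorial, ethynyl equatorial): E = 0.00 kcal/mol.
ΔG = 0.70 kcal/mol between the two chairs.
K = exp(ΔG/RT) with R = 1.987×10⁻³ kcal mol⁻¹ K⁻¹ and T = 300 K gives K ≈ 3.24.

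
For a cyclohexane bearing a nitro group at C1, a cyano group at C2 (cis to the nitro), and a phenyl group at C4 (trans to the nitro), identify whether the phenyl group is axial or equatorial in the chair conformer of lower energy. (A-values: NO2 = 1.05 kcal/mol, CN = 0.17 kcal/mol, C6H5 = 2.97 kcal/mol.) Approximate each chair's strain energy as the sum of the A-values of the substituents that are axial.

equatorial

Chair I (nitro axial, cyano equatorial, phenyl axial): E = 4.02 kcal/mol.
Chair II (nitro equatorial, cyano axial, phenyl equatorial): E = 0.17 kcal/mol.
Chair II is the more stable (lower-energy) conformer, and in that chair the phenyl group is equatorial.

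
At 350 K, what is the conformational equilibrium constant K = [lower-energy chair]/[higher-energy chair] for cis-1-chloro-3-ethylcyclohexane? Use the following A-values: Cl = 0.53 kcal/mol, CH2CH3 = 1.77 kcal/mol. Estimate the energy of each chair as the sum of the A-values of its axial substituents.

K ≈ 27.3

C1 and C3 have the same parity, so for the cis isomer the two substituents are e,e in one chair and a,a in the other.
Chair I (chloro axial, ethyl axial): E = 2.30 kcal/mol; chair II (chloro equatorial, ethyl equatorial): E = 0.00 kcal/mol.
ΔG = 2.30 kcal/mol between the two chairs.
K = exp(ΔG/RT) with R = 1.987×10⁻³ kcal mol⁻¹ K⁻¹ and T = 350 K gives K ≈ 27.3.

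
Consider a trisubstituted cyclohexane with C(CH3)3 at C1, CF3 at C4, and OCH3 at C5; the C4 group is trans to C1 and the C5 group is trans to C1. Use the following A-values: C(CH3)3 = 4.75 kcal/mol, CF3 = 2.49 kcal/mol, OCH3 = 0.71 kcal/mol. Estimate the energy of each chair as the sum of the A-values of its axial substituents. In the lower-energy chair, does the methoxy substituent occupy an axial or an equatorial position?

Chair I (tert-butyl axial, trifluoromethyl axial, methoxy equatorial): E = 7.24 kcal/mol.
Chair II (tert-butyl equatorial, trifluoromethyl equatorial, methoxy axial): E = 0.71 kcal/mol.
Chair II is the more stable (lower-energy) conformer, and in that chair the methoxy group is axial.

axial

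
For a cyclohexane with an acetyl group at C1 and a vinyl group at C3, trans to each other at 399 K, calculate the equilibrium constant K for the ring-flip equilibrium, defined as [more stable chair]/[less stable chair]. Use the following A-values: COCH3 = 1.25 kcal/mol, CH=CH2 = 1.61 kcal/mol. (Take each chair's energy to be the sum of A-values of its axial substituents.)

K ≈ 1.57

C1 and C3 have the same parity, so for the trans isomer the two substituents are one axial and one equatorial in each chair.
Chair I (acetyl axial, vinyl equatorial): E = 1.25 kcal/mol; chair II (acetyl equatorial, vinyl axial): E = 1.61 kcal/mol.
ΔG = 0.36 kcal/mol between the two chairs.
K = exp(ΔG/RT) with R = 1.987×10⁻³ kcal mol⁻¹ K⁻¹ and T = 399 K gives K ≈ 1.57.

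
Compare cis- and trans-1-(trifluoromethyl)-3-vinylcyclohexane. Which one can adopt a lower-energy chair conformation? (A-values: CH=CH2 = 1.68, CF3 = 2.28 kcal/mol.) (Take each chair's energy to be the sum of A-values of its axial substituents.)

At 1,3 positions (parity same): cis → (e,e or a,a); trans → (a,e or e,a).
Best chair for cis: E = 0.00 kcal/mol; best chair for trans: E = 1.68 kcal/mol.
The cis isomer is lower by 1.68 kcal/mol.

cis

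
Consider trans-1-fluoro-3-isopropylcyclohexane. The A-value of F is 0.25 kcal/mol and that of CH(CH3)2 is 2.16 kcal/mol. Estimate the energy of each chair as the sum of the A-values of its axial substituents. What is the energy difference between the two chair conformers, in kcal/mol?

C1 and C3 have the same parity, so for the trans isomer the two substituents are one axial and one equatorial in each chair.
Chair I (fluoro axial, isopropyl equatorial): E = 0.25 kcal/mol.
Chair II (fluoro equatorial, isopropyl axial): E = 2.16 kcal/mol.
ΔE = 2.16 − 0.25 = 1.91 kcal/mol; chair I is more stable.

1.91 kcal/mol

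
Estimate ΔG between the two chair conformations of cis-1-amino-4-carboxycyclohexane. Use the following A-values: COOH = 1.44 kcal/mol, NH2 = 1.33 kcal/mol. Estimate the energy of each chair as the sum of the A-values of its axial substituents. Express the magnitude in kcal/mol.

0.11 kcal/mol

C1 and C4 have opposite parity, so for the cis isomer the two substituents are one axial and one equatorial in each chair.
Chair I (carboxyl axial, amino equatorial): E = 1.44 kcal/mol.
Chair II (carboxyl equatorial, amino axial): E = 1.33 kcal/mol.
ΔE = 1.44 − 1.33 = 0.11 kcal/mol; chair II is more stable.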